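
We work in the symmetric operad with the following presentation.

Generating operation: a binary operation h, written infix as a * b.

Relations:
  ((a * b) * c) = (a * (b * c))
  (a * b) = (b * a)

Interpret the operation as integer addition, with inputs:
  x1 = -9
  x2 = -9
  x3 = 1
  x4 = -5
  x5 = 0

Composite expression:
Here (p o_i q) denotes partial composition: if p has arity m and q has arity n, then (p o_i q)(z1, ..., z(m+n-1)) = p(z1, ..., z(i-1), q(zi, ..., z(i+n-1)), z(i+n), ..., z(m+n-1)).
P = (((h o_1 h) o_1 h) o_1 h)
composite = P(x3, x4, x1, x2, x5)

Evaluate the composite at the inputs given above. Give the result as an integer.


-22

(x3 * x4) = -4
((x3 * x4) * x1) = -13
(((x3 * x4) * x1) * x2) = -22
((((x3 * x4) * x1) * x2) * x5) = -22


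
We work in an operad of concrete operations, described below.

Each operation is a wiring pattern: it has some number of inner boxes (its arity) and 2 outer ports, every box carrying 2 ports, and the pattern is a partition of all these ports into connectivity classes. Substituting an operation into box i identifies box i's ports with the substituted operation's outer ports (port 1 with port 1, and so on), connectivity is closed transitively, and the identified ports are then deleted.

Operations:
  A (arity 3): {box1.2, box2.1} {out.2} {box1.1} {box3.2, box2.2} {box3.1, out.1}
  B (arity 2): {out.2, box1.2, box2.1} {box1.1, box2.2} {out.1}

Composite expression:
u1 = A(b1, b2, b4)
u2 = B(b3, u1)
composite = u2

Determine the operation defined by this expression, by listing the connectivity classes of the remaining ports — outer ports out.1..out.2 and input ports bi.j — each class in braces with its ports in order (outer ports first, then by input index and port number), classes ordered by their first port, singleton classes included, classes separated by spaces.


{out.1} {out.2, b3.2, b4.1} {b1.1} {b1.2, b2.1} {b2.2, b4.2} {b3.1}

After gluing at B, chains via deleted ports link the b-ports.
A over (b1, b2, b4) gives {out.1, b4.1} {out.2} {b1.1} {b1.2, b2.1} {b2.2, b4.2}, out.j being that stage's outer ports
B over (b3, b1, b2, b4) gives {out.1} {out.2, b3.2, b4.1} {b1.1} {b1.2, b2.1} {b2.2, b4.2} {b3.1}, out.j being that stage's outer ports


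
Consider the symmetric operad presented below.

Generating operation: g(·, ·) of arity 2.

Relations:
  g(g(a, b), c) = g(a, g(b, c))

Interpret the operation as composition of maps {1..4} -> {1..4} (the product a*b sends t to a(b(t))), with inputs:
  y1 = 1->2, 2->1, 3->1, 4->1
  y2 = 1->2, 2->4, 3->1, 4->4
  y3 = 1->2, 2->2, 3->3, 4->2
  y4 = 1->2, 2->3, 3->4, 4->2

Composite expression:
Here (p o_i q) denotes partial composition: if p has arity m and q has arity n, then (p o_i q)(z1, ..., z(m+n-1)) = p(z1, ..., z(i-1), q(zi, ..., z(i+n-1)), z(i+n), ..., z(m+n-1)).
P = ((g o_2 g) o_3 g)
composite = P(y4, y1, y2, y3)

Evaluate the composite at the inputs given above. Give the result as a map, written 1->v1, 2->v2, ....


1->2, 2->2, 3->3, 4->2

g(y2, y3) = 1->4, 2->4, 3->1, 4->4
g(y1, g(y2, y3)) = 1->1, 2->1, 3->2, 4->1
g(y4, g(y1, g(y2, y3))) = 1->2, 2->2, 3->3, 4->2


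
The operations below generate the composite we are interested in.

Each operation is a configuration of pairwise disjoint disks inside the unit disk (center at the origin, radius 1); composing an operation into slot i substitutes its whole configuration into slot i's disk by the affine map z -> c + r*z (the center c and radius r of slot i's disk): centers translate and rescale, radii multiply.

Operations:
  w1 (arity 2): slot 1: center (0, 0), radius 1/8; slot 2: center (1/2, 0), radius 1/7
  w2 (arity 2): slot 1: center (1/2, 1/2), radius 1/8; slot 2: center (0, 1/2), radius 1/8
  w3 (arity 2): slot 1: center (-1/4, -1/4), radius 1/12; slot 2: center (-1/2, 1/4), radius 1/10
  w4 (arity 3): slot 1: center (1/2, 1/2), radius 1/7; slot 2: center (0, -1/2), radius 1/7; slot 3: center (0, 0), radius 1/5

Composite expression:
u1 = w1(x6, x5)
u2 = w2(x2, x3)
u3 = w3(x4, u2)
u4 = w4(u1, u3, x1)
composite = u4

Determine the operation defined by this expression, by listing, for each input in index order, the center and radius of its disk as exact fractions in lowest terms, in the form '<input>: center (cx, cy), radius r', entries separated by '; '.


x1: center (0, 0), radius 1/5; x2: center (-9/140, -16/35), radius 1/560; x3: center (-1/14, -16/35), radius 1/560; x4: center (-1/28, -15/28), radius 1/84; x5: center (4/7, 1/2), radius 1/49; x6: center (1/2, 1/2), radius 1/56


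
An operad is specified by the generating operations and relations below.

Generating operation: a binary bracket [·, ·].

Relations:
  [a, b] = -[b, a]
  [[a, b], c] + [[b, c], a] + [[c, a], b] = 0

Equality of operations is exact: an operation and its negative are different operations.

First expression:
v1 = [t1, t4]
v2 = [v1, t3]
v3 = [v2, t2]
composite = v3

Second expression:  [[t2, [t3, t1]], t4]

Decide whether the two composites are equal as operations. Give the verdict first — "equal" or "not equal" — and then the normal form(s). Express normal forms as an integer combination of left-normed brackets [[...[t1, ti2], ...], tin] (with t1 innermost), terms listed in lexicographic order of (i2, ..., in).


not equal; first: [[[t1, t4], t3], t2]; second: [[[t1, t3], t2], t4]

The first expression, normalized: [[[t1, t4], t3], t2]
The second expression, normalized: [[[t1, t3], t2], t4]
They disagree, so not equal.


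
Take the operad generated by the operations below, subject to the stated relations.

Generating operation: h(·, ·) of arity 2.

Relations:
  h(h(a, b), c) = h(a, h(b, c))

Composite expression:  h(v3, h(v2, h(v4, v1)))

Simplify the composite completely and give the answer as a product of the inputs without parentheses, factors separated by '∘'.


v3 ∘ v2 ∘ v4 ∘ v1

Under associativity of h, the answer is the v's in reading order.
h(v4, v1) unparenthesizes to v4 ∘ v1
h(v2, h(v4, v1)) unparenthesizes to v2 ∘ v4 ∘ v1
h(v3, h(v2, h(v4, v1))) unparenthesizes to v3 ∘ v2 ∘ v4 ∘ v1


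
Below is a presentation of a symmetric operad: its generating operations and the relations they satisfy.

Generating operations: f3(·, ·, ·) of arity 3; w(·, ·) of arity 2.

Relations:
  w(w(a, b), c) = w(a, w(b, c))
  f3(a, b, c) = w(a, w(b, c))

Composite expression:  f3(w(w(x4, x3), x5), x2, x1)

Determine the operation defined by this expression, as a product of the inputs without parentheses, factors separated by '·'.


x4 · x3 · x5 · x2 · x1

All parenthesizations of f3 agree; list the x-inputs left to right.
w(x4, x3) unparenthesizes to x4 · x3
w(w(x4, x3), x5) unparenthesizes to x4 · x3 · x5
f3(w(w(x4, x3), x5), x2, x1) unparenthesizes to x4 · x3 · x5 · x2 · x1


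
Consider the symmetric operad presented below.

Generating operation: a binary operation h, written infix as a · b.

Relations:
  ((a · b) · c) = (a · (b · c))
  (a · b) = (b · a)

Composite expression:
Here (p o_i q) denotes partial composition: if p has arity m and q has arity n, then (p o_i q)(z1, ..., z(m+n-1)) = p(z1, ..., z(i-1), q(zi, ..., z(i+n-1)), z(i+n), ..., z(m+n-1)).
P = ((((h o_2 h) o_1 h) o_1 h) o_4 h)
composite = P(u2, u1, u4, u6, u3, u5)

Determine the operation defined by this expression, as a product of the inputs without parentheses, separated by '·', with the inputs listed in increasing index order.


u1 · u2 · u3 · u4 · u5 · u6


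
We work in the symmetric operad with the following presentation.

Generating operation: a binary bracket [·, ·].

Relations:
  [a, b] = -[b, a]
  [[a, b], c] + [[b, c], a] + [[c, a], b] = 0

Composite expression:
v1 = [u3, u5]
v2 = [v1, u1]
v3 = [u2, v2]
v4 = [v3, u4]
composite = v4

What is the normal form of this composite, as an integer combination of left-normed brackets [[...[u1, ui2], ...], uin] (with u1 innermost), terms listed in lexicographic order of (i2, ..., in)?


[[[[u1, u3], u5], u2], u4] - [[[[u1, u5], u3], u2], u4]

Skip Jacobi rewriting: expand, keep u1-initial words, read off terms.
Composite bracket: [[u2, [[u3, u5], u1]], u4]
The bracket unfolds into 16 signed words via [a, b] = ab - ba (2^4 = 16).
Coefficients come from the u1-initial words:
  sign of u1u3u5u2u4 is +1, so it contributes +[[[[u1, u3], u5], u2], u4]
  sign of u1u5u3u2u4 is -1, so it contributes -[[[[u1, u5], u3], u2], u4]


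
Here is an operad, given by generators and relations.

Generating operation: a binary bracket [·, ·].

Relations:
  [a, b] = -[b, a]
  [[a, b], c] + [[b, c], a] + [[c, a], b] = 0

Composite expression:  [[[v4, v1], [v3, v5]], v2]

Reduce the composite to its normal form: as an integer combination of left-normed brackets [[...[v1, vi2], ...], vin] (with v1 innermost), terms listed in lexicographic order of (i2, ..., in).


-[[[[v1, v4], v3], v5], v2] + [[[[v1, v4], v5], v3], v2]

Expand each bracket as ab - ba; the v1-initial words give the coefficients.
Composite bracket: [[[v4, v1], [v3, v5]], v2]
Full expansion: 16 signed words from ab - ba (2^4 = 16).
Only words starting with v1 matter:
  sign of v1v4v3v5v2 is -1, so it contributes -[[[[v1, v4], v3], v5], v2]
  sign of v1v4v5v3v2 is +1, so it contributes +[[[[v1, v4], v5], v3], v2]


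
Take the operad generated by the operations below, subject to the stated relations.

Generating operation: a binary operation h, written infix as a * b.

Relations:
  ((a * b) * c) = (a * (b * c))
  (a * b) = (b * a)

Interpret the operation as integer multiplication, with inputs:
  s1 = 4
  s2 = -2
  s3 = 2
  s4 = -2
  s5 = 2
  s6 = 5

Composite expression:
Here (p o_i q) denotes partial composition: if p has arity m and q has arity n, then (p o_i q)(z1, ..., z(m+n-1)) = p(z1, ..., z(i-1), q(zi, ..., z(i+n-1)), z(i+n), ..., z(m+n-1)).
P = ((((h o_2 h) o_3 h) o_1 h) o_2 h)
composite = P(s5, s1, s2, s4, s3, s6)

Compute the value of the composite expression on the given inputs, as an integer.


320

(s1 * s2) = -8
(s5 * (s1 * s2)) = -16
(s3 * s6) = 10
(s4 * (s3 * s6)) = -20
((s5 * (s1 * s2)) * (s4 * (s3 * s6))) = 320


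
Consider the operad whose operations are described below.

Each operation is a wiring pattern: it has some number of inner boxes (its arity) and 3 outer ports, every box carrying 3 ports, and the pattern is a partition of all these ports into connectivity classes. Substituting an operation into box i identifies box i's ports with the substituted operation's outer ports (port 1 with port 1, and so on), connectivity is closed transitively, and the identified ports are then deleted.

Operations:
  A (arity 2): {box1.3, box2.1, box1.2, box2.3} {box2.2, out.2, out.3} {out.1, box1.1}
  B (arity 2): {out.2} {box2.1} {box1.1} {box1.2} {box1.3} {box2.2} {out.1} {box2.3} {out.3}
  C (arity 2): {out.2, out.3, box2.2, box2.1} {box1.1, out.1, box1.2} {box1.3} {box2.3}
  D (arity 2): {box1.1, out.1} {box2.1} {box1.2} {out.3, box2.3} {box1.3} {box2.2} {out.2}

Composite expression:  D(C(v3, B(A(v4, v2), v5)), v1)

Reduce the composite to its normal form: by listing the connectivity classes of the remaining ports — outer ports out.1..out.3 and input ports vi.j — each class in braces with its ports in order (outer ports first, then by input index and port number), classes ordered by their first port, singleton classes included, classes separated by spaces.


{out.1, v3.1, v3.2} {out.2} {out.3, v1.3} {v1.1} {v1.2} {v2.1, v2.3, v4.2, v4.3} {v2.2} {v3.3} {v4.1} {v5.1} {v5.2} {v5.3}

Two ports join when wires chain via D-identified ports.
composing A on (v4, v2), with out.j its own outer ports: {out.1, v4.1} {out.2, out.3, v2.2} {v2.1, v2.3, v4.2, v4.3}
composing B on (v4, v2, v5), with out.j its own outer ports: {out.1} {out.2} {out.3} {v2.1, v2.3, v4.2, v4.3} {v2.2} {v4.1} {v5.1} {v5.2} {v5.3}
composing C on (v3, v4, v2, v5), with out.j its own outer ports: {out.1, v3.1, v3.2} {out.2, out.3} {v2.1, v2.3, v4.2, v4.3} {v2.2} {v3.3} {v4.1} {v5.1} {v5.2} {v5.3}
composing D on (v3, v4, v2, v5, v1), with out.j its own outer ports: {out.1, v3.1, v3.2} {out.2} {out.3, v1.3} {v1.1} {v1.2} {v2.1, v2.3, v4.2, v4.3} {v2.2} {v3.3} {v4.1} {v5.1} {v5.2} {v5.3}


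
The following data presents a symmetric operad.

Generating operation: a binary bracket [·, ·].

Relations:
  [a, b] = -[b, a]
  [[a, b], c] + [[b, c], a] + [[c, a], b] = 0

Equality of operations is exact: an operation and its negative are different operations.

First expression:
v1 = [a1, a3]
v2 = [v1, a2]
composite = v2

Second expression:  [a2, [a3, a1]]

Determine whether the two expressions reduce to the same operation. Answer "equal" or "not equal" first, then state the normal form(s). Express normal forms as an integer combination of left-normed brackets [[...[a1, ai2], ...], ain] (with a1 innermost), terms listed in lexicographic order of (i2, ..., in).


Reducing the first expression gives [[a1, a3], a2]
Reducing the second expression gives [[a1, a3], a2]
The normal forms match — equal.

equal; both compose to [[a1, a3], a2]


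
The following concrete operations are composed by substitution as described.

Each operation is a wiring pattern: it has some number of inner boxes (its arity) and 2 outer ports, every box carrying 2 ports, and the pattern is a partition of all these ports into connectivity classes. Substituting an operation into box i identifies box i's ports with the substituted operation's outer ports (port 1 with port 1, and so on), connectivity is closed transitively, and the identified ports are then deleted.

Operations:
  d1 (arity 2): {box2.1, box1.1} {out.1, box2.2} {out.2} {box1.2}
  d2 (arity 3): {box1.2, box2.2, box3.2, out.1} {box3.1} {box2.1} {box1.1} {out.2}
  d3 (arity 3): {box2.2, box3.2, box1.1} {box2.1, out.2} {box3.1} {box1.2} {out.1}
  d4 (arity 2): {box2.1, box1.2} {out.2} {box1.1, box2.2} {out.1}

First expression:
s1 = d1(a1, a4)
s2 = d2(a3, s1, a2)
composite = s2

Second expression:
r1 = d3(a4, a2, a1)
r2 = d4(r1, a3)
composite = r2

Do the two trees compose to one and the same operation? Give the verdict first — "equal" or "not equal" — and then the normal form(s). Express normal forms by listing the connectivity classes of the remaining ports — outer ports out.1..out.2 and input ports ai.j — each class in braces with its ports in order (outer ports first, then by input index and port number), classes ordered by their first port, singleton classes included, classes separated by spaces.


not equal — first {out.1, a2.2, a3.2} {out.2} {a1.1, a4.1} {a1.2} {a2.1} {a3.1} {a4.2}, second {out.1} {out.2} {a1.1} {a1.2, a2.2, a4.1} {a2.1, a3.1} {a3.2} {a4.2}

The first composite normalizes to {out.1, a2.2, a3.2} {out.2} {a1.1, a4.1} {a1.2} {a2.1} {a3.1} {a4.2}
The second composite normalizes to {out.1} {out.2} {a1.1} {a1.2, a2.2, a4.1} {a2.1, a3.1} {a3.2} {a4.2}
The normal forms differ: not equal.


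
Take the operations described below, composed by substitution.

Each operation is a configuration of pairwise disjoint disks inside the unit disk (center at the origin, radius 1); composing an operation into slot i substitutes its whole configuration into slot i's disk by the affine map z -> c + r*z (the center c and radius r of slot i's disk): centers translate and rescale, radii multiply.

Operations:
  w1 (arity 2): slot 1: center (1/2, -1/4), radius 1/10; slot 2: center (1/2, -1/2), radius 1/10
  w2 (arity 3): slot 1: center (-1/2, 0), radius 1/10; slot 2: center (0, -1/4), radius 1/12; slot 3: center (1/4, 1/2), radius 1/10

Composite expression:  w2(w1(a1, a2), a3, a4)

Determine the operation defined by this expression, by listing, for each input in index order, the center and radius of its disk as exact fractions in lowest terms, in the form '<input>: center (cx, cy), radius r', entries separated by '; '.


a1: center (-9/20, -1/40), radius 1/100; a2: center (-9/20, -1/20), radius 1/100; a3: center (0, -1/4), radius 1/12; a4: center (1/4, 1/2), radius 1/10


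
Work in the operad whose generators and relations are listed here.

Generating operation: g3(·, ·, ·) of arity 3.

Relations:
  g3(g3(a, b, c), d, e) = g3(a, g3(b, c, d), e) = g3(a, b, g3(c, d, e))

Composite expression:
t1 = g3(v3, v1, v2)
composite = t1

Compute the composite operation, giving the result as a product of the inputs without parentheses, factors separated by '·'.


v3 · v1 · v2


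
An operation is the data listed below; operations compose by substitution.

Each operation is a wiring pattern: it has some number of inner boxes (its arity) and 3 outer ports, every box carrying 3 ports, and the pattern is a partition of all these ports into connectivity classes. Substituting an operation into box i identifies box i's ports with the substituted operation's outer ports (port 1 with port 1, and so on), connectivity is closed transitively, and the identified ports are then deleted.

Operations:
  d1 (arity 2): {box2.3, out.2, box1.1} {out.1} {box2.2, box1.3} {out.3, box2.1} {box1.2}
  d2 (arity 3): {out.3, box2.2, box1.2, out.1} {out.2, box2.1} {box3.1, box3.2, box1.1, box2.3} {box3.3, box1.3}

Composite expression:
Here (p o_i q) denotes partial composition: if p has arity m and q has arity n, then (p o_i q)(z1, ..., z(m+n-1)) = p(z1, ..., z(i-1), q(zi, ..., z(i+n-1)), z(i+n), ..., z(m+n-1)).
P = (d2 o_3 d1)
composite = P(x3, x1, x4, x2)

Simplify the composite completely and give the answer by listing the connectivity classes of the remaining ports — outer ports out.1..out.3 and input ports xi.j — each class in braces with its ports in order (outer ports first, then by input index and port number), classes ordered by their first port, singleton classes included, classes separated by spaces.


{out.1, out.3, x1.2, x3.2} {out.2, x1.1} {x1.3, x2.3, x3.1, x4.1} {x2.1, x3.3} {x2.2, x4.3} {x4.2}

Two ports join when wires chain via d2-identified ports.
d1 over (x4, x2) gives {out.1} {out.2, x2.3, x4.1} {out.3, x2.1} {x2.2, x4.3} {x4.2}, out.j being that stage's outer ports
d2 over (x3, x1, x4, x2) gives {out.1, out.3, x1.2, x3.2} {out.2, x1.1} {x1.3, x2.3, x3.1, x4.1} {x2.1, x3.3} {x2.2, x4.3} {x4.2}, out.j being that stage's outer ports


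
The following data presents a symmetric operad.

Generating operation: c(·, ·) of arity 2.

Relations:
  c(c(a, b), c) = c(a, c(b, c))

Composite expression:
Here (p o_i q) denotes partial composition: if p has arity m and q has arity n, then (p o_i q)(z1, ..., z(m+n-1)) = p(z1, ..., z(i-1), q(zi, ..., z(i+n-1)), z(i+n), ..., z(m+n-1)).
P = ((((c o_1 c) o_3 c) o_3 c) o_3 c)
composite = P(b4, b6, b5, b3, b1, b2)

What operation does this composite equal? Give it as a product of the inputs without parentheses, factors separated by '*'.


b4 * b6 * b5 * b3 * b1 * b2

Associativity of c dissolves the nesting; only the b-input order survives.
c(b4, b6) flattens to b4 * b6
c(b5, b3) flattens to b5 * b3
c(c(b5, b3), b1) flattens to b5 * b3 * b1
c(c(c(b5, b3), b1), b2) flattens to b5 * b3 * b1 * b2
c(c(b4, b6), c(c(c(b5, b3), b1), b2)) flattens to b4 * b6 * b5 * b3 * b1 * b2


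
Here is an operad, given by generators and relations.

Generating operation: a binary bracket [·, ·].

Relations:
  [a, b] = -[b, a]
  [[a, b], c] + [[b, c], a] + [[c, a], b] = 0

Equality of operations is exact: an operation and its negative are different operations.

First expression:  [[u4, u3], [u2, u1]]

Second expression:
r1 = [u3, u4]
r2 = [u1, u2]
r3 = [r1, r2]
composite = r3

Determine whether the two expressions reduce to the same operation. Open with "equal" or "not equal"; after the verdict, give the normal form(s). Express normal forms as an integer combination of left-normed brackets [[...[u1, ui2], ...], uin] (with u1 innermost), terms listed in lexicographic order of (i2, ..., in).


Reducing the first expression gives -[[[u1, u2], u3], u4] + [[[u1, u2], u4], u3]
Reducing the second expression gives -[[[u1, u2], u3], u4] + [[[u1, u2], u4], u3]
The forms coincide; equal.

equal — both sides give -[[[u1, u2], u3], u4] + [[[u1, u2], u4], u3]


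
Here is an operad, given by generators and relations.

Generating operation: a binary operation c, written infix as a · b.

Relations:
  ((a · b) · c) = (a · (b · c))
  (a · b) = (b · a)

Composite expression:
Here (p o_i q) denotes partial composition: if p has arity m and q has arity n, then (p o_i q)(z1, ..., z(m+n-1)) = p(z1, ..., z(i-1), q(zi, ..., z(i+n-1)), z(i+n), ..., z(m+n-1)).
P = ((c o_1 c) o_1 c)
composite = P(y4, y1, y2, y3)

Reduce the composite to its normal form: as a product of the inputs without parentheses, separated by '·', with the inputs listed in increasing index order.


y1 · y2 · y3 · y4

Any arrangement under c is one operation, so sort the y-inputs.
(y4 · y1) linearizes to y4 · y1
((y4 · y1) · y2) linearizes to y4 · y1 · y2
(((y4 · y1) · y2) · y3) linearizes to y4 · y1 · y2 · y3
the factors in increasing index order: y1 · y2 · y3 · y4


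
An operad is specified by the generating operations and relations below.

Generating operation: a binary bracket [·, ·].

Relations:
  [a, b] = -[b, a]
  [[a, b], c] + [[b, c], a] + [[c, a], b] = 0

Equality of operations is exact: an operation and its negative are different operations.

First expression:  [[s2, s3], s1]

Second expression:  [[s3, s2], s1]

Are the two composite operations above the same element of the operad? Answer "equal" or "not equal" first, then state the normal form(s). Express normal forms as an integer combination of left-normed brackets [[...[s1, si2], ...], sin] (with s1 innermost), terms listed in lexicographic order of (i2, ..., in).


The first expression reduces to -[[s1, s2], s3] + [[s1, s3], s2]
The second expression reduces to [[s1, s2], s3] - [[s1, s3], s2]
Different reductions; not equal.

not equal: they reduce to -[[s1, s2], s3] + [[s1, s3], s2] and [[s1, s2], s3] - [[s1, s3], s2]


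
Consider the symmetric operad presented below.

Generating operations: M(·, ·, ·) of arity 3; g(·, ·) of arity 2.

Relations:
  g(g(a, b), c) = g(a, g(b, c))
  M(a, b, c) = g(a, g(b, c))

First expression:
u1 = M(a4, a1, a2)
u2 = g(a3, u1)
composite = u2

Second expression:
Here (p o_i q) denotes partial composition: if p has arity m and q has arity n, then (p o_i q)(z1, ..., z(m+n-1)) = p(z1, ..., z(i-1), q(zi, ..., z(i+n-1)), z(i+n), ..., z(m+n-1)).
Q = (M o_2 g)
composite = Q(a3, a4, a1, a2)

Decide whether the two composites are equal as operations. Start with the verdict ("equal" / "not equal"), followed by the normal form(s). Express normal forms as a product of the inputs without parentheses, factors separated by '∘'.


equal: each reduces to a3 ∘ a4 ∘ a1 ∘ a2

Reducing the first expression gives a3 ∘ a4 ∘ a1 ∘ a2
Reducing the second expression gives a3 ∘ a4 ∘ a1 ∘ a2
Identical normal forms: equal.


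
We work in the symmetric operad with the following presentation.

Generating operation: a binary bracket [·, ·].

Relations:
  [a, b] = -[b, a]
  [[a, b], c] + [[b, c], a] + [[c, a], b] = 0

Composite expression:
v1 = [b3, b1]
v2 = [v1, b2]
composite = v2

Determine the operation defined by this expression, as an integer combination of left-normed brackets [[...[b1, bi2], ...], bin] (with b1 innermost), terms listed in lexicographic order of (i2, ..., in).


-[[b1, b3], b2]

Antisymmetry and Jacobi reduce to b1-anchored left-normed brackets.
Composite bracket: [[b3, b1], b2]
Each bracket splits as ab - ba, giving 4 signed words (2^2 = 4).
Words beginning with b1 determine it all:
  the word b1b3b2 carries sign -1 and contributes -[[b1, b3], b2]


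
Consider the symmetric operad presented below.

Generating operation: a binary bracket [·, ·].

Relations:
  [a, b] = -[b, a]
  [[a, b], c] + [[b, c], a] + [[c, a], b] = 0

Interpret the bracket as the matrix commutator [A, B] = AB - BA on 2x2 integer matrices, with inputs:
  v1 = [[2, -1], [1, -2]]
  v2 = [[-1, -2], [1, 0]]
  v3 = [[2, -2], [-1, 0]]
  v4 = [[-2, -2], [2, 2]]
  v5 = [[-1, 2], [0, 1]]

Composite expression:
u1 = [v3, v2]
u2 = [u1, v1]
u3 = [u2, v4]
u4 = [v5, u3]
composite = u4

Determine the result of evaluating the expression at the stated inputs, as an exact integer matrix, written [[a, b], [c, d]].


[[24, -600], [24, -24]]

[v3, v2] = [[-4, -6], [-1, 4]]
[[v3, v2], v1] = [[-7, 32], [4, 7]]
[[[v3, v2], v1], v4] = [[72, 156], [12, -72]]
[v5, [[[v3, v2], v1], v4]] = [[24, -600], [24, -24]]


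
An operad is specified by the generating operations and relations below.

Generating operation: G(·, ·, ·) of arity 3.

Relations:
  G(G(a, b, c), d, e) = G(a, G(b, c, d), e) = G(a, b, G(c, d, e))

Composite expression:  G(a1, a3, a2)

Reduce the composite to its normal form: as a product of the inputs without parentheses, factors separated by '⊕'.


a1 ⊕ a3 ⊕ a2

Associativity of G dissolves the nesting; only the a-input order survives.
G(a1, a3, a2) linearizes to a1 ⊕ a3 ⊕ a2


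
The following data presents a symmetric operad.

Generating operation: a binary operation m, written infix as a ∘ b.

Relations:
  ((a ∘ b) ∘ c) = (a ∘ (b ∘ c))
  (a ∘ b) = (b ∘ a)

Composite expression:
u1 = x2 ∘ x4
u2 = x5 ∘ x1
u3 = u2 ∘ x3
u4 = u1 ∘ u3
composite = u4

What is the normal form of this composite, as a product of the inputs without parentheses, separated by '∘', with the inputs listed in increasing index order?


x1 ∘ x2 ∘ x3 ∘ x4 ∘ x5

Reordering under m is free, so list the x-inputs canonically.
(x2 ∘ x4) linearizes to x2 ∘ x4
(x5 ∘ x1) linearizes to x5 ∘ x1
((x5 ∘ x1) ∘ x3) linearizes to x5 ∘ x1 ∘ x3
((x2 ∘ x4) ∘ ((x5 ∘ x1) ∘ x3)) linearizes to x2 ∘ x4 ∘ x5 ∘ x1 ∘ x3
sorting the factors by input index: x1 ∘ x2 ∘ x3 ∘ x4 ∘ x5


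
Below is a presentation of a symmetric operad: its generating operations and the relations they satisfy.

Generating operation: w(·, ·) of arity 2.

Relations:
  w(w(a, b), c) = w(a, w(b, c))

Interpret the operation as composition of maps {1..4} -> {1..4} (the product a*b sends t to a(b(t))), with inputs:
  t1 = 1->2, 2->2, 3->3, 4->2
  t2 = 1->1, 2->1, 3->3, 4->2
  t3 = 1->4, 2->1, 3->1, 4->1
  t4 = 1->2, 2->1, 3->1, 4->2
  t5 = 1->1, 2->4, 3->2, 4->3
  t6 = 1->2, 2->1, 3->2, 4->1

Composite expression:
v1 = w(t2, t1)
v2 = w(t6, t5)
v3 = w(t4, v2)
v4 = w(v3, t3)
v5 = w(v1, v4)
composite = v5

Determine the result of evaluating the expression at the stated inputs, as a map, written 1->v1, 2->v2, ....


1->1, 2->1, 3->1, 4->1

w(t2, t1) = 1->1, 2->1, 3->3, 4->1
w(t6, t5) = 1->2, 2->1, 3->1, 4->2
w(t4, w(t6, t5)) = 1->1, 2->2, 3->2, 4->1
w(w(t4, w(t6, t5)), t3) = 1->1, 2->1, 3->1, 4->1
w(w(t2, t1), w(w(t4, w(t6, t5)), t3)) = 1->1, 2->1, 3->1, 4->1


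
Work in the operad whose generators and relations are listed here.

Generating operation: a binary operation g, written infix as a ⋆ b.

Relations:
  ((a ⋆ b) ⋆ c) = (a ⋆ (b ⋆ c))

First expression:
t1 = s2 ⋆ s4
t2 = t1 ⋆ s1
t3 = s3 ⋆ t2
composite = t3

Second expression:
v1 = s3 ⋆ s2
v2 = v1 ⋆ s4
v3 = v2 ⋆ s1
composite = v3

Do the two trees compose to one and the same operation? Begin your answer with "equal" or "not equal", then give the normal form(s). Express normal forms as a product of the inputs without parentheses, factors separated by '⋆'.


The first expression reduces to s3 ⋆ s2 ⋆ s4 ⋆ s1
The second expression reduces to s3 ⋆ s2 ⋆ s4 ⋆ s1
The normal forms match — equal.

equal: each reduces to s3 ⋆ s2 ⋆ s4 ⋆ s1


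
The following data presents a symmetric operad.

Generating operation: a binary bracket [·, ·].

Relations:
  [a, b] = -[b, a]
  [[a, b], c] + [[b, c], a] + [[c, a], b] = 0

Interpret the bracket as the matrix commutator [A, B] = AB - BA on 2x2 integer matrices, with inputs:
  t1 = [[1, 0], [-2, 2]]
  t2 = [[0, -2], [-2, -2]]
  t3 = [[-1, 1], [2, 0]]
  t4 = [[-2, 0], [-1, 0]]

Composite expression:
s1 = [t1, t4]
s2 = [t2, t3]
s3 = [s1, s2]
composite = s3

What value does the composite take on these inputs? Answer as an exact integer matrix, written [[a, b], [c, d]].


[t1, t4] = [[0, 0], [3, 0]]
[t2, t3] = [[-2, 0], [-2, 2]]
[[t1, t4], [t2, t3]] = [[0, 0], [-12, 0]]

[[0, 0], [-12, 0]]


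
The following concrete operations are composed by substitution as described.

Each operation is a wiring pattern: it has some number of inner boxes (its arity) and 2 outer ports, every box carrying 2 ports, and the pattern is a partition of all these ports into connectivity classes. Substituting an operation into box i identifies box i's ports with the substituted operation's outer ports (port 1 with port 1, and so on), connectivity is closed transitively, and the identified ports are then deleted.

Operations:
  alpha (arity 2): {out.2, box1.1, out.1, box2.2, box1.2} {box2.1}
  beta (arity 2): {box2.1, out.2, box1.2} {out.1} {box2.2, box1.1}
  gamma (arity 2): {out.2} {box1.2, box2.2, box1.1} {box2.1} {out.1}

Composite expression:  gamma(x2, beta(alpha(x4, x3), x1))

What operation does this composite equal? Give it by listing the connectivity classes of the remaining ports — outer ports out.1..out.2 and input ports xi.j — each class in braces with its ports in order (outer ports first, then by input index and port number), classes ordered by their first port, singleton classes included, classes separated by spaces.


{out.1} {out.2} {x1.1, x1.2, x2.1, x2.2, x3.2, x4.1, x4.2} {x3.1}

Two ports join when wires chain via gamma-identified ports.
the subtree at alpha composes to {out.1, out.2, x3.2, x4.1, x4.2} {x3.1} on (x4, x3); out.j = own outer ports
the subtree at beta composes to {out.1} {out.2, x1.1, x1.2, x3.2, x4.1, x4.2} {x3.1} on (x4, x3, x1); out.j = own outer ports
the subtree at gamma composes to {out.1} {out.2} {x1.1, x1.2, x2.1, x2.2, x3.2, x4.1, x4.2} {x3.1} on (x2, x4, x3, x1); out.j = own outer ports


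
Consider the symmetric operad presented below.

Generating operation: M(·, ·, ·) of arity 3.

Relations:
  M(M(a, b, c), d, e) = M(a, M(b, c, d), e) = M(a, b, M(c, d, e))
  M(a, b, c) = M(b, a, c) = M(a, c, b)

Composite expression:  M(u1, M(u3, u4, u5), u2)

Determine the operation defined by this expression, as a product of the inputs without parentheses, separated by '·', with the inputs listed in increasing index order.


Key point: M commutes, so take the u-inputs in any fixed order.
M(u3, u4, u5) reduces to u3 · u4 · u5
M(u1, M(u3, u4, u5), u2) reduces to u1 · u3 · u4 · u5 · u2
sorting the factors by input index: u1 · u2 · u3 · u4 · u5

u1 · u2 · u3 · u4 · u5


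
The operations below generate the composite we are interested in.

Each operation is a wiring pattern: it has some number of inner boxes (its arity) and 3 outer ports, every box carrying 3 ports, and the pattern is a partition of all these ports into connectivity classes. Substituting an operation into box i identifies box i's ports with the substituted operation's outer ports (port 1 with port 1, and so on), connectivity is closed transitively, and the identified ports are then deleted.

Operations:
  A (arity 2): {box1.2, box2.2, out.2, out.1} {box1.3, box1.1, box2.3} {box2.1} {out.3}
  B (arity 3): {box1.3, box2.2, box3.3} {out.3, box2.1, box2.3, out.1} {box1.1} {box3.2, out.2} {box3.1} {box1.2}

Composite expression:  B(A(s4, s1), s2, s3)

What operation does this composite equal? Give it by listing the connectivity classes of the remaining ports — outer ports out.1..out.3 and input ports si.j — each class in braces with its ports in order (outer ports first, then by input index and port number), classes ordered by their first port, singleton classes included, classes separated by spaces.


{out.1, out.3, s2.1, s2.3} {out.2, s3.2} {s1.1} {s1.2, s4.2} {s1.3, s4.1, s4.3} {s2.2, s3.3} {s3.1}

Two ports join when wires chain via B-identified ports.
after A, the pattern on (s4, s1) reads {out.1, out.2, s1.2, s4.2} {out.3} {s1.1} {s1.3, s4.1, s4.3} (out.j = its outer ports)
after B, the pattern on (s4, s1, s2, s3) reads {out.1, out.3, s2.1, s2.3} {out.2, s3.2} {s1.1} {s1.2, s4.2} {s1.3, s4.1, s4.3} {s2.2, s3.3} {s3.1} (out.j = its outer ports)


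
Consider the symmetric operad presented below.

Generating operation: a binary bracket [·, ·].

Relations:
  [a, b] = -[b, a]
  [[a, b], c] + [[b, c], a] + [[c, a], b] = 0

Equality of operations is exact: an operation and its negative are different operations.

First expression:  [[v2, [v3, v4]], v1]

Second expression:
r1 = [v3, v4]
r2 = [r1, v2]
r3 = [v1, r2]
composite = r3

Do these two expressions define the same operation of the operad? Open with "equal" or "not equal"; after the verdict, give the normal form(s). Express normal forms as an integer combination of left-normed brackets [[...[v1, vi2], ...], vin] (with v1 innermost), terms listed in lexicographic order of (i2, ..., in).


equal; the common form is -[[[v1, v2], v3], v4] + [[[v1, v2], v4], v3] + [[[v1, v3], v4], v2] - [[[v1, v4], v3], v2]

The first composite normalizes to -[[[v1, v2], v3], v4] + [[[v1, v2], v4], v3] + [[[v1, v3], v4], v2] - [[[v1, v4], v3], v2]
The second composite normalizes to -[[[v1, v2], v3], v4] + [[[v1, v2], v4], v3] + [[[v1, v3], v4], v2] - [[[v1, v4], v3], v2]
Both agree, so they are equal.


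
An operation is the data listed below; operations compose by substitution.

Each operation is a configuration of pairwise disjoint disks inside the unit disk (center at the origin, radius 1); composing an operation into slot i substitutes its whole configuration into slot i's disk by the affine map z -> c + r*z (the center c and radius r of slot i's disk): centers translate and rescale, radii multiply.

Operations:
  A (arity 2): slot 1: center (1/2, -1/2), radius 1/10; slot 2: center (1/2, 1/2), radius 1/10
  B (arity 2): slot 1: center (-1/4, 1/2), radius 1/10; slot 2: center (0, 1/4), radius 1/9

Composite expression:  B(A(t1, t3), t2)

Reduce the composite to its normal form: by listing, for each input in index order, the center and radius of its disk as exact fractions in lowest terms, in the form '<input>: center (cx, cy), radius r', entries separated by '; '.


Below B, radii multiply path by path; the t-disk centers shift.
tracing t1 down its 2-map path: center (-1/5, 9/20), radius 1/100
tracing t3 down its 2-map path: center (-1/5, 11/20), radius 1/100
tracing t2 down its 1-map path: center (0, 1/4), radius 1/9

t1: center (-1/5, 9/20), radius 1/100; t2: center (0, 1/4), radius 1/9; t3: center (-1/5, 11/20), radius 1/100


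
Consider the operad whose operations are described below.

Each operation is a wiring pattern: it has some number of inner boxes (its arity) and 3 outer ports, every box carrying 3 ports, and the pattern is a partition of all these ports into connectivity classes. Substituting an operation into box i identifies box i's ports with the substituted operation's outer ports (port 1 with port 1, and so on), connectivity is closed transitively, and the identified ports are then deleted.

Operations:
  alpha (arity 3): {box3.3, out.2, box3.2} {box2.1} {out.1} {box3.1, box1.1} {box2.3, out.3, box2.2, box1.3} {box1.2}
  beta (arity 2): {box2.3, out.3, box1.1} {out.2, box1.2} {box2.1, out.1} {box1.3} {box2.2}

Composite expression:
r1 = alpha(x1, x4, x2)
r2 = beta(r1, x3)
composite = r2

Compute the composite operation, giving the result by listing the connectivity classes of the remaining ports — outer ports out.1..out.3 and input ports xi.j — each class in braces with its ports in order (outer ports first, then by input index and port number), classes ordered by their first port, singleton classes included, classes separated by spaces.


{out.1, x3.1} {out.2, x2.2, x2.3} {out.3, x3.3} {x1.1, x2.1} {x1.2} {x1.3, x4.2, x4.3} {x3.2} {x4.1}

Substituting into beta glues patterns; closure does the rest.
the subtree at alpha composes to {out.1} {out.2, x2.2, x2.3} {out.3, x1.3, x4.2, x4.3} {x1.1, x2.1} {x1.2} {x4.1} on (x1, x4, x2); out.j = own outer ports
the subtree at beta composes to {out.1, x3.1} {out.2, x2.2, x2.3} {out.3, x3.3} {x1.1, x2.1} {x1.2} {x1.3, x4.2, x4.3} {x3.2} {x4.1} on (x1, x4, x2, x3); out.j = own outer ports


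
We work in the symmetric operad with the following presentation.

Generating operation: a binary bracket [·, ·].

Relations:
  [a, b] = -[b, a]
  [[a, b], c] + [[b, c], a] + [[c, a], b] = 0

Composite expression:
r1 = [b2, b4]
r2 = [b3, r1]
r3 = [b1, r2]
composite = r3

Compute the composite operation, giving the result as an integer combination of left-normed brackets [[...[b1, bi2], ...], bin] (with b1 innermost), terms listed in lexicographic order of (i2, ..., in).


Expand each bracket as ab - ba; the b1-initial words give the coefficients.
Composite bracket: [b1, [b3, [b2, b4]]]
Full expansion: 8 signed words from ab - ba (2^3 = 8).
Coefficients come from the b1-initial words:
  b1b2b4b3 (sign -1) contributes -[[[b1, b2], b4], b3]
  b1b3b2b4 (sign +1) contributes +[[[b1, b3], b2], b4]
  b1b3b4b2 (sign -1) contributes -[[[b1, b3], b4], b2]
  b1b4b2b3 (sign +1) contributes +[[[b1, b4], b2], b3]

-[[[b1, b2], b4], b3] + [[[b1, b3], b2], b4] - [[[b1, b3], b4], b2] + [[[b1, b4], b2], b3]


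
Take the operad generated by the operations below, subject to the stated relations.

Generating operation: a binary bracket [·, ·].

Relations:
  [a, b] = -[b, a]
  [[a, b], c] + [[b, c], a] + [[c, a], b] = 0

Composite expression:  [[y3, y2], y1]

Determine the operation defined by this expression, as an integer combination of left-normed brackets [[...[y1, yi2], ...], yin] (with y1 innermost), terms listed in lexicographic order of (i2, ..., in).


[[y1, y2], y3] - [[y1, y3], y2]


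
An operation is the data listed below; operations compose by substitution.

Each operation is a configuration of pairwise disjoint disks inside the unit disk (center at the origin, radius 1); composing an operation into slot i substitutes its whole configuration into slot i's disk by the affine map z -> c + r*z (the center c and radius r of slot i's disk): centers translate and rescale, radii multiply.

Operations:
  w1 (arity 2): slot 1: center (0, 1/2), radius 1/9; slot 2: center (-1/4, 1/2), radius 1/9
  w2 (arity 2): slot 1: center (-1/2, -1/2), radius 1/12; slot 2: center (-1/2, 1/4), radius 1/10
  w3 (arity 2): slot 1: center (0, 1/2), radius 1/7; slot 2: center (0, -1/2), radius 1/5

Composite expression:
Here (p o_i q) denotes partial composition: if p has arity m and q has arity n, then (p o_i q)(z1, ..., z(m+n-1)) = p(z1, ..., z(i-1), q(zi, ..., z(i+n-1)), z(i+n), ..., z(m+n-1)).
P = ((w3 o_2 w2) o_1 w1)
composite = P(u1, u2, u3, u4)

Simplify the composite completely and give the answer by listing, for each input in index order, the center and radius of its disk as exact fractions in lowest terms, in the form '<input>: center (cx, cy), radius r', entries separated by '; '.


u1: center (0, 4/7), radius 1/63; u2: center (-1/28, 4/7), radius 1/63; u3: center (-1/10, -3/5), radius 1/60; u4: center (-1/10, -9/20), radius 1/50


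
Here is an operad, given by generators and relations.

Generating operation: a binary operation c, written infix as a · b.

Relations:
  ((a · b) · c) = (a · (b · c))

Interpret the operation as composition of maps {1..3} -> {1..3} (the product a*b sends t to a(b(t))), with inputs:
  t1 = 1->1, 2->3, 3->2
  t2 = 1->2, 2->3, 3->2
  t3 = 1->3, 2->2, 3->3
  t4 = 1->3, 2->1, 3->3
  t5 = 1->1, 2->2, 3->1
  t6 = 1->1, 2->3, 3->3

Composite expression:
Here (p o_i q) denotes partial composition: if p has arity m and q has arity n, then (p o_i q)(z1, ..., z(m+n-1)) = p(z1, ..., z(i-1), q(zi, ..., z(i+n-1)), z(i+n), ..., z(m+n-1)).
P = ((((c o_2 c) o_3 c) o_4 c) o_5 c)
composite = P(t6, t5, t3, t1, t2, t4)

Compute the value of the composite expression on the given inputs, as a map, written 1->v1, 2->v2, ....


1->1, 2->1, 3->1

(t2 · t4) = 1->2, 2->2, 3->2
(t1 · (t2 · t4)) = 1->3, 2->3, 3->3
(t3 · (t1 · (t2 · t4))) = 1->3, 2->3, 3->3
(t5 · (t3 · (t1 · (t2 · t4)))) = 1->1, 2->1, 3->1
(t6 · (t5 · (t3 · (t1 · (t2 · t4))))) = 1->1, 2->1, 3->1


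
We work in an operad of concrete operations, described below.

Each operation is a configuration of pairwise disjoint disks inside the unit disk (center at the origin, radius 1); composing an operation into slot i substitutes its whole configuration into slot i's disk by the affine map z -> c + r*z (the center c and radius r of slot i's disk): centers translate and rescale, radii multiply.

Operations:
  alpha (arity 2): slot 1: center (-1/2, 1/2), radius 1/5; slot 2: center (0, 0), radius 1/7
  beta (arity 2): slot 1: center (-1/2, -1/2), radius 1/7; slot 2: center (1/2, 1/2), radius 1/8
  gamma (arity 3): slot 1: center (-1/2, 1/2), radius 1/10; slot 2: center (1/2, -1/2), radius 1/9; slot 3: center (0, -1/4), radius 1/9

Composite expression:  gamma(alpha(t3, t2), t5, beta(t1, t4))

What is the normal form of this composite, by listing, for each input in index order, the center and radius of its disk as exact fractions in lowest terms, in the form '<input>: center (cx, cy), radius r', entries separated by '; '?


t1: center (-1/18, -11/36), radius 1/63; t2: center (-1/2, 1/2), radius 1/70; t3: center (-11/20, 11/20), radius 1/50; t4: center (1/18, -7/36), radius 1/72; t5: center (1/2, -1/2), radius 1/9

Nesting under gamma composes maps z -> c + r*z down each t-path.
t3: after 2 affine steps, its disk has center (-11/20, 11/20), radius 1/50
t2: after 2 affine steps, its disk has center (-1/2, 1/2), radius 1/70
t5: after 1 affine step, its disk has center (1/2, -1/2), radius 1/9
t1: after 2 affine steps, its disk has center (-1/18, -11/36), radius 1/63
t4: after 2 affine steps, its disk has center (1/18, -7/36), radius 1/72
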